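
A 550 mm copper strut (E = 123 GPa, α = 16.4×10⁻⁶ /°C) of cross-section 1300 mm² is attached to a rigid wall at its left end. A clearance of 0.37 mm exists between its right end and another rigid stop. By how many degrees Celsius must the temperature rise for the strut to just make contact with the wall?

Contact occurs when the free expansion equals the gap: αΔT L = 0.37 mm.
ΔT = 0.37 / (16.4×10⁻⁶ × 550) = 41.02 °C.

ΔT ≈ 41 °C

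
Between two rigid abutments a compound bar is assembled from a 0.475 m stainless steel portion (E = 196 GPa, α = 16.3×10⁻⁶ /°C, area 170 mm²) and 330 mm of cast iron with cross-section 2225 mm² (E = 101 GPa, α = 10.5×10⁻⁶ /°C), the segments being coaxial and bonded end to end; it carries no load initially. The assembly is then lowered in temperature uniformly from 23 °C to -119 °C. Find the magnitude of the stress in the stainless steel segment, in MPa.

With the walls removed the bar would change length by δ_free = Σ αᵢΔT Lᵢ = 16.3×10⁻⁶×142×475 + 10.5×10⁻⁶×142×330 = 1.591 mm.
The walls prevent any net length change, so an axial force P (same in every segment) develops. Compatibility: P · Σ Lᵢ/(AᵢEᵢ) = δ_free.
Σ Lᵢ/(AᵢEᵢ) = 475/(170×196×10³) + 330/(2225×101×10³) = 1.572×10⁻⁵ mm/N.
Hence P = δ_free / Σ(L/AE) = 1.591/1.572×10⁻⁵ = 101.2 kN (tensile).
σ_{stainless steel} = P / A = 101200 / 170 = 595.4 MPa.

σ ≈ 595 MPa (tensile)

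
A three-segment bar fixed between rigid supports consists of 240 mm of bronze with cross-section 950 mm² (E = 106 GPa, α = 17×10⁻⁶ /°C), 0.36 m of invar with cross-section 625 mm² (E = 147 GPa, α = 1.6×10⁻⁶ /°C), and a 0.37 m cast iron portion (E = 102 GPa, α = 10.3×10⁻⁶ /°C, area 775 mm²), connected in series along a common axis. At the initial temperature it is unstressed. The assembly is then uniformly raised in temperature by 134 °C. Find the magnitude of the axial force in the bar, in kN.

Free thermal expansion of the whole bar: Σ αᵢΔT Lᵢ = 17×10⁻⁶×134×240 + 1.6×10⁻⁶×134×360 + 10.3×10⁻⁶×134×370 = 1.135 mm.
Since the ends are fixed, an axial force P builds up, equal in every segment, with P · Σ Lᵢ/(AᵢEᵢ) = δ_free.
Σ Lᵢ/(AᵢEᵢ) = 240/(950×106×10³) + 360/(625×147×10³) + 370/(775×102×10³) = 1.098×10⁻⁵ mm/N.
P = 1.135 / 1.098×10⁻⁵ = 103300 N = 103.3 kN, compressive.

P ≈ 103 kN (compressive)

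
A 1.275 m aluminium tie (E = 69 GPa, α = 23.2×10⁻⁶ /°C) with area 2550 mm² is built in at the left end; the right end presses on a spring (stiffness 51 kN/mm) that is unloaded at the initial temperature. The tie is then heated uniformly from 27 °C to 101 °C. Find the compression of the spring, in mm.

δ ≈ 1.6 mm

If the spring were absent the tie would lengthen by αΔT L = 23.2×10⁻⁶ × 74 × 1275 = 2.189 mm.
With a force P in the spring, the elastic change of the tie is PL/(AE) and that of the spring is P/k; compatibility requires their sum to equal δ_free.
So P = δ_free / [L/(AE) + 1/k] = 2.189 / [ 1275/(2550×69×10³) + 1/(51×10³) ].
P = 2.189 / 2.685×10⁻⁵ = 81510 N.
Spring compression = P/k = 81510/(51×10³) = 1.598 mm.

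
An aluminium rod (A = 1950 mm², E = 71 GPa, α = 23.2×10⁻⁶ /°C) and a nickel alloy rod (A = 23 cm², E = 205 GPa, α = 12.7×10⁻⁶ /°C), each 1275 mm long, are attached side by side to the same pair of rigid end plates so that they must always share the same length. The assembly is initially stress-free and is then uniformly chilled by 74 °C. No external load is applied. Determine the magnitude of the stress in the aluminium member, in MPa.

σ ≈ 42.6 MPa (tensile)

Both members must finish at the same length. With the larger α, the aluminium tends to over-contract; the plates restrain it, putting the aluminium in tension and the nickel alloy in compression. With no external load the two internal forces are equal and opposite, magnitude P.
Setting the final lengths equal and cancelling L: (α₁ − α₂)ΔT = P/(A₁E₁) + P/(A₂E₂).
|α₁ − α₂|·ΔT = 10.5×10⁻⁶ × 74 = 0.000777.
1/(A₁E₁) + 1/(A₂E₂) = 1/(1950×71×10³) + 1/(2300×205×10³) = 9.344×10⁻⁹ N⁻¹.
P = 0.000777 / 9.344×10⁻⁹ = 83160 N = 83.16 kN.
σ_{aluminium} = P/A₁ = 83160/1950 = 42.64 MPa, tensile.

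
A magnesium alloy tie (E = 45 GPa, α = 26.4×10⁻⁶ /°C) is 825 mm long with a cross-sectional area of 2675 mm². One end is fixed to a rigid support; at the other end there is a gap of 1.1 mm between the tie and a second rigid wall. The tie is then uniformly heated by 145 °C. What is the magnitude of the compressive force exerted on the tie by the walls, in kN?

Free thermal elongation = αΔT L = 26.4×10⁻⁶ × 145 × 825 = 3.158 mm.
This exceeds the 1.1 mm gap, so the wall pushes back. The portion of expansion that must be recovered elastically is δ_free − gap = 3.158 − 1.1 = 2.058 mm.
So σ = E(δ_free − g)/L = 45×10³ × 2.058/825 = 112.3 MPa.
P = σA = 112.3 × 2675 = 300.3 kN.

P ≈ 300 kN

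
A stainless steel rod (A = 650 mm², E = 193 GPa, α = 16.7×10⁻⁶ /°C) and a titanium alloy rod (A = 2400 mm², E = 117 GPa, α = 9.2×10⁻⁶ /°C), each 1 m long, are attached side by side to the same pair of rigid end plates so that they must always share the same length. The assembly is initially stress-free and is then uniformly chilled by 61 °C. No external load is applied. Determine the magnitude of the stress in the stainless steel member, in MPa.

The stainless steel has the larger α, so on cooling it would change length more than the titanium alloy if both were free. The rigid plates force a common final length, so the stainless steel is put into tension and the titanium alloy into compression, with equal and opposite forces P (no external load).
Setting the final lengths equal and cancelling L: (α₁ − α₂)ΔT = P/(A₁E₁) + P/(A₂E₂).
|α₁ − α₂|·ΔT = 7.5×10⁻⁶ × 61 = 0.0004575.
1/(A₁E₁) + 1/(A₂E₂) = 1/(650×193×10³) + 1/(2400×117×10³) = 1.153×10⁻⁸ N⁻¹.
So P = 0.0004575 / 1.153×10⁻⁸ = 39.67 kN.
σ_{stainless steel} = P/A₁ = 39670/650 = 61.03 MPa, tensile.

σ ≈ 61 MPa (tensile)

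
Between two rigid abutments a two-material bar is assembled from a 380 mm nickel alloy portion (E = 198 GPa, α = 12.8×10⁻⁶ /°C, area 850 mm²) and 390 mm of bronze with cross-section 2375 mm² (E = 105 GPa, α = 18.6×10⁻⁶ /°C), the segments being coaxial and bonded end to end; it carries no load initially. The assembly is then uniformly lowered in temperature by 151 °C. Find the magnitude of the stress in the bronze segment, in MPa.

σ ≈ 202 MPa (tensile)

If the supports were absent, the total length change would be Σ αᵢΔT Lᵢ = 12.8×10⁻⁶×151×380 + 18.6×10⁻⁶×151×390 = 1.83 mm.
The rigid supports impose zero overall length change; the single axial force P common to all segments must satisfy P Σ Lᵢ/(AᵢEᵢ) = δ_free.
The series flexibility is Σ Lᵢ/(AᵢEᵢ) = 380/(850×198×10³) + 390/(2375×105×10³) = 3.822×10⁻⁶ mm/N.
So P = 1.83 / 3.822×10⁻⁶ = 478.8 kN, tensile.
σ_{bronze} = P / A = 478800 / 2375 = 201.6 MPa.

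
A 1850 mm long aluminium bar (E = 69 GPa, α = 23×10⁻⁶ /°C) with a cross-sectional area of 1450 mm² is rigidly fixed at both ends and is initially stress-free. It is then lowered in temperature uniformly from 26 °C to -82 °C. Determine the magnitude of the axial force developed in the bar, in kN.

The ends cannot move, so σ = EαΔT = 69×10³ × 23×10⁻⁶ × 108 = 171.4 MPa.
Axial force P = σA = 171.4 × 1450 = 248500 N = 248.5 kN, tensile.

P ≈ 249 kN (tensile)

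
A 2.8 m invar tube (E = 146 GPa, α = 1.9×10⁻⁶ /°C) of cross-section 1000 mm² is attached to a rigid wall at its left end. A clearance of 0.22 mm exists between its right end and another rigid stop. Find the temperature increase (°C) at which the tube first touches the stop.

Contact occurs when the free expansion equals the gap: αΔT L = 0.22 mm.
ΔT = 0.22 / (1.9×10⁻⁶ × 2800) = 41.35 °C.

ΔT ≈ 41.4 °C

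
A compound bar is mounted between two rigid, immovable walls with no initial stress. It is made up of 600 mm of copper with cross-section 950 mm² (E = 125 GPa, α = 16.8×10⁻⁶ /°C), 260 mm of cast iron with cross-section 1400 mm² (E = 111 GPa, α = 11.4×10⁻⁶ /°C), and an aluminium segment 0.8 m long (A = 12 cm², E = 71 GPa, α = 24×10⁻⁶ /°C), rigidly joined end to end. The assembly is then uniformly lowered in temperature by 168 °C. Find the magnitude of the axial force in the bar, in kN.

P ≈ 336 kN (tensile)

Free thermal contraction of the whole bar: Σ αᵢΔT Lᵢ = 16.8×10⁻⁶×168×600 + 11.4×10⁻⁶×168×260 + 24×10⁻⁶×168×800 = 5.417 mm.
The walls prevent any net length change, so an axial force P (same in every segment) develops. Compatibility: P · Σ Lᵢ/(AᵢEᵢ) = δ_free.
Σ Lᵢ/(AᵢEᵢ) = 600/(950×125×10³) + 260/(1400×111×10³) + 800/(1200×71×10³) = 1.612×10⁻⁵ mm/N.
So P = 5.417 / 1.612×10⁻⁵ = 336.1 kN, tensile.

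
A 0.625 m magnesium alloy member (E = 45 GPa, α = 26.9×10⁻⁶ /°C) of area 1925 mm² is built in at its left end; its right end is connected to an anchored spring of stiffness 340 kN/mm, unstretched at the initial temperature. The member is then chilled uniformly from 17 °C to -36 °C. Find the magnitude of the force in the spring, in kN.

P ≈ 87.7 kN

Free thermal contraction: δ_free = αΔT L = 26.9×10⁻⁶ × 53 × 625 = 0.8911 mm.
Let P be the tensile force in the spring. The member extends elastically by PL/(AE) and the spring stretches by P/k; together these equal δ_free.
So P = δ_free / [L/(AE) + 1/k] = 0.8911 / [ 625/(1925×45×10³) + 1/(340×10³) ].
P = 0.8911 / 1.016×10⁻⁵ = 87740 N.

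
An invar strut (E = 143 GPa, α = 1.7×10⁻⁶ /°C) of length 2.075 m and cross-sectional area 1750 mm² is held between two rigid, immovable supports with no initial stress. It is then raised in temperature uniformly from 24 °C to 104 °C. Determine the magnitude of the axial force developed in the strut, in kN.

With zero net strain, σ = E·αΔT = 143 GPa × 1.7×10⁻⁶ × 80 = 19.45 MPa.
P = AEαΔT = 1750 × 143×10³ × 1.7×10⁻⁶ × 80 = 34.03 kN (compressive).

P ≈ 34 kN (compressive)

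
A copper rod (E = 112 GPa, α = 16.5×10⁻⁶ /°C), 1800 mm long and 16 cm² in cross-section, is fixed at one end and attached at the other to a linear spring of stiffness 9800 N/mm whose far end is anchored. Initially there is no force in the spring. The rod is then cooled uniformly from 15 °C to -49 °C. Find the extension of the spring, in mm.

Free thermal contraction: δ_free = αΔT L = 16.5×10⁻⁶ × 64 × 1800 = 1.901 mm.
Let P be the tensile force in the spring. The rod extends elastically by PL/(AE) and the spring stretches by P/k; together these equal δ_free.
P [ L/(AE) + 1/k ] = δ_free → P [ 1800/(1600×112×10³) + 1/(9800) ] = 1.901.
P = 1.901 / 0.0001121 = 16960 N.
Spring extension = P/k = 16960/(9800) = 1.73 mm.

δ ≈ 1.73 mm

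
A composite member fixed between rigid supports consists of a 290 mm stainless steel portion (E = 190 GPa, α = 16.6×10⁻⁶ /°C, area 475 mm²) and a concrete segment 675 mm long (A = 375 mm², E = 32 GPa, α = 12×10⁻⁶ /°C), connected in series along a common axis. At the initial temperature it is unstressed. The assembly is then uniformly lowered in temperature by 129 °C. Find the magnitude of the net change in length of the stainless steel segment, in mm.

If the supports were absent, the total length change would be Σ αᵢΔT Lᵢ = 16.6×10⁻⁶×129×290 + 12×10⁻⁶×129×675 = 1.666 mm.
The rigid supports impose zero overall length change; the single axial force P common to all segments must satisfy P Σ Lᵢ/(AᵢEᵢ) = δ_free.
Σ Lᵢ/(AᵢEᵢ) = 290/(475×190×10³) + 675/(375×32×10³) = 5.946×10⁻⁵ mm/N.
Hence P = δ_free / Σ(L/AE) = 1.666/5.946×10⁻⁵ = 28.02 kN (tensile).
For the stainless steel segment, free thermal change = 16.6×10⁻⁶×129×290 = 0.621 mm and elastic change from P = 28020×290/(475×190×10³) = 0.09002 mm; these oppose, so the net change is 0.531 mm (segment shortens).

|ΔL| ≈ 0.531 mm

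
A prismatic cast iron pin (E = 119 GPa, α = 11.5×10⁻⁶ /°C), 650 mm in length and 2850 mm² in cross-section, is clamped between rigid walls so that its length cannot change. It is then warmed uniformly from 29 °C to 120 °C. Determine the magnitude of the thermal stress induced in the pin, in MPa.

σ ≈ 125 MPa (compressive)

With length fixed, the mechanical strain must cancel the thermal strain αΔT = 11.5×10⁻⁶ × 91 = 1046.5×10⁻⁶.
σ = EαΔT = 119×10³ × 11.5×10⁻⁶ × 91 = 124.5 MPa (compressive; the pin is trying to expand).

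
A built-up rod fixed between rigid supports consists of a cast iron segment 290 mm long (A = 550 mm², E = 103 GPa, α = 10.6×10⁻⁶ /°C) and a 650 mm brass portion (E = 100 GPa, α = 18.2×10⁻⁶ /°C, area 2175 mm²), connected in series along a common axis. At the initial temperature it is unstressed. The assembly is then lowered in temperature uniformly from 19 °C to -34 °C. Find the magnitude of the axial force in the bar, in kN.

Free thermal contraction of the whole bar: Σ αᵢΔT Lᵢ = 10.6×10⁻⁶×53×290 + 18.2×10⁻⁶×53×650 = 0.7899 mm.
The walls prevent any net length change, so an axial force P (same in every segment) develops. Compatibility: P · Σ Lᵢ/(AᵢEᵢ) = δ_free.
Σ Lᵢ/(AᵢEᵢ) = 290/(550×103×10³) + 650/(2175×100×10³) = 8.108×10⁻⁶ mm/N.
So P = 0.7899 / 8.108×10⁻⁶ = 97.43 kN, tensile.

P ≈ 97.4 kN (tensile)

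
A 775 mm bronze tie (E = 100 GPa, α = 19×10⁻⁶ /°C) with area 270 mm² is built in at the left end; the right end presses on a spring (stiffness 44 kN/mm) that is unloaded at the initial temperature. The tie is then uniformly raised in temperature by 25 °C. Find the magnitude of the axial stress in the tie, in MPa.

σ ≈ 26.5 MPa (compressive)

The unrestrained thermal change is αΔT L = 19×10⁻⁶ × 25 × 775 = 0.3681 mm.
Let P be the compressive force at the spring. The tie shortens elastically by PL/(AE) and the spring compresses by P/k; together these equal δ_free.
P [ L/(AE) + 1/k ] = δ_free → P [ 775/(270×100×10³) + 1/(44×10³) ] = 0.3681.
P = 0.3681 / 5.143×10⁻⁵ = 7158 N.
σ = P/A = 7158/270 = 26.51 MPa.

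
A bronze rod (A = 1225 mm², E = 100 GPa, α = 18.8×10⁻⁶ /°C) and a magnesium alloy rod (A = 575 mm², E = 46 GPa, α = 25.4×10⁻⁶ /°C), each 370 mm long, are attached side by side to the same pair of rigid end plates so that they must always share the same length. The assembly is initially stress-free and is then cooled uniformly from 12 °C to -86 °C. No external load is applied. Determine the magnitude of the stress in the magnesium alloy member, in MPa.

Equilibrium of a rigid end plate with no external load gives equal and opposite internal forces ±P in the two members. Since α_{magnesium alloy} > α_{bronze}, cooling drives the magnesium alloy into tension and the bronze into compression.
Equating the net (thermal + elastic) strains gives |α₁ − α₂|·ΔT = P·[1/(A₁E₁) + 1/(A₂E₂)].
|α₁ − α₂|·ΔT = 6.6×10⁻⁶ × 98 = 0.0006468.
1/(A₁E₁) + 1/(A₂E₂) = 1/(1225×100×10³) + 1/(575×46×10³) = 4.597×10⁻⁸ N⁻¹.
P = 0.0006468 / 4.597×10⁻⁸ = 14070 N = 14.07 kN.
σ_{magnesium alloy} = P/A₂ = 14070/575 = 24.47 MPa, tensile.

σ ≈ 24.5 MPa (tensile)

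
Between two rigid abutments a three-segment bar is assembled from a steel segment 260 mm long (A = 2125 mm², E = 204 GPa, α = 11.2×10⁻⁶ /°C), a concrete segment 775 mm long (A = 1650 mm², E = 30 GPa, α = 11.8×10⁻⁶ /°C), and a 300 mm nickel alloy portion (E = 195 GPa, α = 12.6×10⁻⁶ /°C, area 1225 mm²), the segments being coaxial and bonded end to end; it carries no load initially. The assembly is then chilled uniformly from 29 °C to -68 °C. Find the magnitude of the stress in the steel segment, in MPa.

σ ≈ 41.3 MPa (tensile)

Free thermal contraction of the whole bar: Σ αᵢΔT Lᵢ = 11.2×10⁻⁶×97×260 + 11.8×10⁻⁶×97×775 + 12.6×10⁻⁶×97×300 = 1.536 mm.
Since the ends are fixed, an axial force P builds up, equal in every segment, with P · Σ Lᵢ/(AᵢEᵢ) = δ_free.
Σ Lᵢ/(AᵢEᵢ) = 260/(2125×204×10³) + 775/(1650×30×10³) + 300/(1225×195×10³) = 1.751×10⁻⁵ mm/N.
P = 1.536 / 1.751×10⁻⁵ = 87720 N = 87.72 kN, tensile.
σ_{steel} = P / A = 87720 / 2125 = 41.28 MPa.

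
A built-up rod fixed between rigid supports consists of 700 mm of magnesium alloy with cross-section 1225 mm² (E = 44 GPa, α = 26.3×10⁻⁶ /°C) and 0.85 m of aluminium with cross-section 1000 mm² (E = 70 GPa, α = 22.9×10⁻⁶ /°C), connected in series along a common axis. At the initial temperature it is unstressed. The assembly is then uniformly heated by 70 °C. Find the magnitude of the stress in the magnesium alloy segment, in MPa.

σ ≈ 86.1 MPa (compressive)

With the walls removed the bar would change length by δ_free = Σ αᵢΔT Lᵢ = 26.3×10⁻⁶×70×700 + 22.9×10⁻⁶×70×850 = 2.651 mm.
Since the ends are fixed, an axial force P builds up, equal in every segment, with P · Σ Lᵢ/(AᵢEᵢ) = δ_free.
The series flexibility is Σ Lᵢ/(AᵢEᵢ) = 700/(1225×44×10³) + 850/(1000×70×10³) = 2.513×10⁻⁵ mm/N.
So P = 2.651 / 2.513×10⁻⁵ = 105.5 kN, compressive.
σ_{magnesium alloy} = P / A = 105500 / 1225 = 86.12 MPa.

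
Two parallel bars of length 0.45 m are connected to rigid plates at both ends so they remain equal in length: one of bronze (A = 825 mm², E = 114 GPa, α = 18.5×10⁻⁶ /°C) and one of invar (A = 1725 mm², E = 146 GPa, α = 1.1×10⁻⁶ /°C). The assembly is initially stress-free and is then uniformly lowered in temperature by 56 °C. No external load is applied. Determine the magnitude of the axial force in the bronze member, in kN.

Equilibrium of a rigid end plate with no external load gives equal and opposite internal forces ±P in the two members. Since α_{bronze} > α_{invar}, cooling drives the bronze into tension and the invar into compression.
Compatibility of the two members (thermal + elastic change equal): (α₁ − α₂)ΔT = P·[1/(A₁E₁) + 1/(A₂E₂)].
|α₁ − α₂|·ΔT = 17.4×10⁻⁶ × 56 = 0.0009744.
1/(A₁E₁) + 1/(A₂E₂) = 1/(825×114×10³) + 1/(1725×146×10³) = 1.46×10⁻⁸ N⁻¹.
So P = 0.0009744 / 1.46×10⁻⁸ = 66.72 kN.

P ≈ 66.7 kN (tensile in the bronze)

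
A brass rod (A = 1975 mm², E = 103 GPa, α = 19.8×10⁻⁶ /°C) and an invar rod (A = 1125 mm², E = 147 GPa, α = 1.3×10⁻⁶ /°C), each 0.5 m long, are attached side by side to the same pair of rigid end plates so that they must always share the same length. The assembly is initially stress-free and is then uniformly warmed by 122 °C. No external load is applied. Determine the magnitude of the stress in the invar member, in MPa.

σ ≈ 183 MPa (tensile)

Both members must finish at the same length. With the larger α, the brass tends to over-expand; the plates restrain it, putting the brass in compression and the invar in tension. With no external load the two internal forces are equal and opposite, magnitude P.
Equating the net (thermal + elastic) strains gives |α₁ − α₂|·ΔT = P·[1/(A₁E₁) + 1/(A₂E₂)].
|α₁ − α₂|·ΔT = 18.5×10⁻⁶ × 122 = 0.002257.
1/(A₁E₁) + 1/(A₂E₂) = 1/(1975×103×10³) + 1/(1125×147×10³) = 1.096×10⁻⁸ N⁻¹.
P = 0.002257 / 1.096×10⁻⁸ = 205900 N = 205.9 kN.
σ_{invar} = P/A₂ = 205900/1125 = 183 MPa, tensile.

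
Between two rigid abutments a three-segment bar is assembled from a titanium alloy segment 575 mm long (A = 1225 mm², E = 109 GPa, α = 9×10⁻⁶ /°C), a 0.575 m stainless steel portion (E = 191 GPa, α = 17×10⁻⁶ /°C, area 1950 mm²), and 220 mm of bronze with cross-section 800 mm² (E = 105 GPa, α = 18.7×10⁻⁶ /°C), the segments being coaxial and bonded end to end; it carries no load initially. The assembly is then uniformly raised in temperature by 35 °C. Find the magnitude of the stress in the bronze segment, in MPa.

Free thermal expansion of the whole bar: Σ αᵢΔT Lᵢ = 9×10⁻⁶×35×575 + 17×10⁻⁶×35×575 + 18.7×10⁻⁶×35×220 = 0.6672 mm.
The rigid supports impose zero overall length change; the single axial force P common to all segments must satisfy P Σ Lᵢ/(AᵢEᵢ) = δ_free.
The series flexibility is Σ Lᵢ/(AᵢEᵢ) = 575/(1225×109×10³) + 575/(1950×191×10³) + 220/(800×105×10³) = 8.469×10⁻⁶ mm/N.
So P = 0.6672 / 8.469×10⁻⁶ = 78.78 kN, compressive.
σ_{bronze} = P / A = 78780 / 800 = 98.48 MPa.

σ ≈ 98.5 MPa (compressive)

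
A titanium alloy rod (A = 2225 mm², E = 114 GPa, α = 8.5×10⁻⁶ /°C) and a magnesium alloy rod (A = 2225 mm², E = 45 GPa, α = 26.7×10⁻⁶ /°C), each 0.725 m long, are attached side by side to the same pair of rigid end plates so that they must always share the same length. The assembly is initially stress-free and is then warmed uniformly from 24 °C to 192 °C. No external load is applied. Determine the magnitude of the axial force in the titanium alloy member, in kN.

P ≈ 219 kN (tensile in the titanium alloy)

The magnesium alloy has the larger α, so on heating it would change length more than the titanium alloy if both were free. The rigid plates force a common final length, so the magnesium alloy is put into compression and the titanium alloy into tension, with equal and opposite forces P (no external load).
Equating the net (thermal + elastic) strains gives |α₁ − α₂|·ΔT = P·[1/(A₁E₁) + 1/(A₂E₂)].
|α₁ − α₂|·ΔT = 18.2×10⁻⁶ × 168 = 0.003058.
1/(A₁E₁) + 1/(A₂E₂) = 1/(2225×114×10³) + 1/(2225×45×10³) = 1.393×10⁻⁸ N⁻¹.
So P = 0.003058 / 1.393×10⁻⁸ = 219.5 kN.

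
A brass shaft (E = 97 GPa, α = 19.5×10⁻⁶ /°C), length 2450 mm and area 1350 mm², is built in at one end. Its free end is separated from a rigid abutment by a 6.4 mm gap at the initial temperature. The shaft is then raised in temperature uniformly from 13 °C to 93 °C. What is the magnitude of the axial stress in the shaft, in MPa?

Unrestrained expansion: δ_free = αΔT L = 19.5×10⁻⁶ × 80 × 2450 = 3.822 mm.
Since δ_free = 3.82 mm is less than the 6.4 mm gap, the shaft never touches the wall. No axial force develops.

σ ≈ 0 MPa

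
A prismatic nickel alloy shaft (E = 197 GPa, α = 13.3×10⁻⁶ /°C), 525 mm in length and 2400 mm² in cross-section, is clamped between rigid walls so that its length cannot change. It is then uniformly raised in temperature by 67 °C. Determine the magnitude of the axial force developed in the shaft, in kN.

P ≈ 421 kN (compressive)

The ends cannot move, so σ = EαΔT = 197×10³ × 13.3×10⁻⁶ × 67 = 175.5 MPa.
Then P = σA = 175.5 × 2400 mm² = 421.3 kN, compressive.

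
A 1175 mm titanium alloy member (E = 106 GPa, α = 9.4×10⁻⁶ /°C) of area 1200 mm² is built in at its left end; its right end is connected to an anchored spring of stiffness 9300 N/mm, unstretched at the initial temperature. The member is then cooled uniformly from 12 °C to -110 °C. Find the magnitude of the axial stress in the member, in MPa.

σ ≈ 9.62 MPa (tensile)

Free thermal contraction: δ_free = αΔT L = 9.4×10⁻⁶ × 122 × 1175 = 1.347 mm.
With a force P in the spring, the elastic change of the member is PL/(AE) and that of the spring is P/k; compatibility requires their sum to equal δ_free.
P [ L/(AE) + 1/k ] = δ_free → P [ 1175/(1200×106×10³) + 1/(9300) ] = 1.347.
P = 1.347 / 0.0001168 = 11540 N.
σ = P/A = 11540/1200 = 9.617 MPa.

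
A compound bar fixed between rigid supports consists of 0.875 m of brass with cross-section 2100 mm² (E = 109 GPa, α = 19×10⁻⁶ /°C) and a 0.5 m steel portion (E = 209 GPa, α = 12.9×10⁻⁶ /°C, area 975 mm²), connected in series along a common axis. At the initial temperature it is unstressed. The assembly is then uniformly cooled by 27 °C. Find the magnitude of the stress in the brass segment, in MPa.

With the walls removed the bar would change length by δ_free = Σ αᵢΔT Lᵢ = 19×10⁻⁶×27×875 + 12.9×10⁻⁶×27×500 = 0.623 mm.
The walls prevent any net length change, so an axial force P (same in every segment) develops. Compatibility: P · Σ Lᵢ/(AᵢEᵢ) = δ_free.
Σ Lᵢ/(AᵢEᵢ) = 875/(2100×109×10³) + 500/(975×209×10³) = 6.276×10⁻⁶ mm/N.
P = 0.623 / 6.276×10⁻⁶ = 99270 N = 99.27 kN, tensile.
σ_{brass} = P / A = 99270 / 2100 = 47.27 MPa.

σ ≈ 47.3 MPa (tensile)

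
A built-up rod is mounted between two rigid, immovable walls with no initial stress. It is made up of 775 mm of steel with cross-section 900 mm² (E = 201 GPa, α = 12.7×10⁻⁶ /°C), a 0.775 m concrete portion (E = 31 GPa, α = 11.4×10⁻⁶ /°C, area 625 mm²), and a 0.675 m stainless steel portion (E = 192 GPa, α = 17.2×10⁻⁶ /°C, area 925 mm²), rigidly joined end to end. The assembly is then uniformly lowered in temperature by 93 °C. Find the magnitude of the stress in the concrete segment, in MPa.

Free thermal contraction of the whole bar: Σ αᵢΔT Lᵢ = 12.7×10⁻⁶×93×775 + 11.4×10⁻⁶×93×775 + 17.2×10⁻⁶×93×675 = 2.817 mm.
The rigid supports impose zero overall length change; the single axial force P common to all segments must satisfy P Σ Lᵢ/(AᵢEᵢ) = δ_free.
The series flexibility is Σ Lᵢ/(AᵢEᵢ) = 775/(900×201×10³) + 775/(625×31×10³) + 675/(925×192×10³) = 4.808×10⁻⁵ mm/N.
P = 2.817 / 4.808×10⁻⁵ = 58580 N = 58.58 kN, tensile.
σ_{concrete} = P / A = 58580 / 625 = 93.73 MPa.

σ ≈ 93.7 MPa (tensile)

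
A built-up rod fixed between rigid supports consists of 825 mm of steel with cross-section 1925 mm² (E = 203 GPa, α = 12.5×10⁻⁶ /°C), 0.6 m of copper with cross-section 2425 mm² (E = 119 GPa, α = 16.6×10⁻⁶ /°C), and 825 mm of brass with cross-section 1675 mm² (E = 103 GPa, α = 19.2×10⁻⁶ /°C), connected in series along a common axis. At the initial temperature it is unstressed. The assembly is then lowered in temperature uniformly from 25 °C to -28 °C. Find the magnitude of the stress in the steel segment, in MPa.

σ ≈ 111 MPa (tensile)

With the walls removed the bar would change length by δ_free = Σ αᵢΔT Lᵢ = 12.5×10⁻⁶×53×825 + 16.6×10⁻⁶×53×600 + 19.2×10⁻⁶×53×825 = 1.914 mm.
The walls prevent any net length change, so an axial force P (same in every segment) develops. Compatibility: P · Σ Lᵢ/(AᵢEᵢ) = δ_free.
Σ Lᵢ/(AᵢEᵢ) = 825/(1925×203×10³) + 600/(2425×119×10³) + 825/(1675×103×10³) = 8.972×10⁻⁶ mm/N.
So P = 1.914 / 8.972×10⁻⁶ = 213.3 kN, tensile.
σ_{steel} = P / A = 213300 / 1925 = 110.8 MPa.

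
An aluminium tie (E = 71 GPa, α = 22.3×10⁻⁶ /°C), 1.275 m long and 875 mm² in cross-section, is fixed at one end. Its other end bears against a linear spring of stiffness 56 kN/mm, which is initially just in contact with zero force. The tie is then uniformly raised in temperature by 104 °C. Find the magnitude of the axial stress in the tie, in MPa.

σ ≈ 88.1 MPa (compressive)

The unrestrained thermal change is αΔT L = 22.3×10⁻⁶ × 104 × 1275 = 2.957 mm.
Let P be the compressive force at the spring. The tie shortens elastically by PL/(AE) and the spring compresses by P/k; together these equal δ_free.
P [ L/(AE) + 1/k ] = δ_free → P [ 1275/(875×71×10³) + 1/(56×10³) ] = 2.957.
P = 2.957 / 3.838×10⁻⁵ = 77040 N.
σ = P/A = 77040/875 = 88.05 MPa.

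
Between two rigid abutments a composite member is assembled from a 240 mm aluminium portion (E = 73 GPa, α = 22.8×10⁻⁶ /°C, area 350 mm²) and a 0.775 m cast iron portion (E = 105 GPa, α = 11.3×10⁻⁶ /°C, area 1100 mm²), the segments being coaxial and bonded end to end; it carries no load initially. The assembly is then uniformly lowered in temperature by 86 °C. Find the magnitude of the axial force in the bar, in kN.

Free thermal contraction of the whole bar: Σ αᵢΔT Lᵢ = 22.8×10⁻⁶×86×240 + 11.3×10⁻⁶×86×775 = 1.224 mm.
The rigid supports impose zero overall length change; the single axial force P common to all segments must satisfy P Σ Lᵢ/(AᵢEᵢ) = δ_free.
Σ Lᵢ/(AᵢEᵢ) = 240/(350×73×10³) + 775/(1100×105×10³) = 1.61×10⁻⁵ mm/N.
So P = 1.224 / 1.61×10⁻⁵ = 75.99 kN, tensile.

P ≈ 76 kN (tensile)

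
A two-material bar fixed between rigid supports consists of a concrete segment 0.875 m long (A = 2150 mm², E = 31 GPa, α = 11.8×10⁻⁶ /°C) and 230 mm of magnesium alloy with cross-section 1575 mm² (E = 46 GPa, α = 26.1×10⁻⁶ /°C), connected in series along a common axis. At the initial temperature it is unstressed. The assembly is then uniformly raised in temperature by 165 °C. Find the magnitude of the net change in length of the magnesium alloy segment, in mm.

With the walls removed the bar would change length by δ_free = Σ αᵢΔT Lᵢ = 11.8×10⁻⁶×165×875 + 26.1×10⁻⁶×165×230 = 2.694 mm.
The rigid supports impose zero overall length change; the single axial force P common to all segments must satisfy P Σ Lᵢ/(AᵢEᵢ) = δ_free.
The series flexibility is Σ Lᵢ/(AᵢEᵢ) = 875/(2150×31×10³) + 230/(1575×46×10³) = 1.63×10⁻⁵ mm/N.
Hence P = δ_free / Σ(L/AE) = 2.694/1.63×10⁻⁵ = 165.3 kN (compressive).
For the magnesium alloy segment, free thermal change = 26.1×10⁻⁶×165×230 = 0.9905 mm and elastic change from P = 165300×230/(1575×46×10³) = 0.5246 mm; these oppose, so the net change is 0.466 mm (segment lengthens).

|ΔL| ≈ 0.466 mm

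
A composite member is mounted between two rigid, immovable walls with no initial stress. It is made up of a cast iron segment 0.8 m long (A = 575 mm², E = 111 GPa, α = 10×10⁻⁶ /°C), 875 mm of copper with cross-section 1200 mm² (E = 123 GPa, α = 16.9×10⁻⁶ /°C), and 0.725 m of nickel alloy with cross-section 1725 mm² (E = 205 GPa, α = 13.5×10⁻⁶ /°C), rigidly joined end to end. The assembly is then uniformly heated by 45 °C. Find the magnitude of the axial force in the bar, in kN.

P ≈ 71.5 kN (compressive)

If the supports were absent, the total length change would be Σ αᵢΔT Lᵢ = 10×10⁻⁶×45×800 + 16.9×10⁻⁶×45×875 + 13.5×10⁻⁶×45×725 = 1.466 mm.
Since the ends are fixed, an axial force P builds up, equal in every segment, with P · Σ Lᵢ/(AᵢEᵢ) = δ_free.
The series flexibility is Σ Lᵢ/(AᵢEᵢ) = 800/(575×111×10³) + 875/(1200×123×10³) + 725/(1725×205×10³) = 2.051×10⁻⁵ mm/N.
P = 1.466 / 2.051×10⁻⁵ = 71460 N = 71.46 kN, compressive.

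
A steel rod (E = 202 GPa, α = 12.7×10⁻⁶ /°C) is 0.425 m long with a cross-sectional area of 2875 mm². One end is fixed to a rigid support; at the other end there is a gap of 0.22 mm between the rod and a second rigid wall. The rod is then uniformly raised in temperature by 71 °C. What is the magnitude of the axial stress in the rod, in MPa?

Free thermal elongation = αΔT L = 12.7×10⁻⁶ × 71 × 425 = 0.3832 mm.
The gap closes (δ_free > 0.22 mm) and the wall then resists a further 0.3832 − 0.22 = 0.1632 mm of expansion.
So σ = E(δ_free − g)/L = 202×10³ × 0.1632/425 = 77.58 MPa.

σ ≈ 77.6 MPa (compressive)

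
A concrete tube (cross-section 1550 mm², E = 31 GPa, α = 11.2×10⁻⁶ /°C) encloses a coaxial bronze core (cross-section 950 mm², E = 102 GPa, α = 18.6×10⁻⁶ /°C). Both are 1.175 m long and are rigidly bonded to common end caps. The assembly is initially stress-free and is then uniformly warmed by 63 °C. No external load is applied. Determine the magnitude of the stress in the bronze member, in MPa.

σ ≈ 15.8 MPa (compressive)

Equilibrium of a rigid end plate with no external load gives equal and opposite internal forces ±P in the two members. Since α_{bronze} > α_{concrete}, heating drives the bronze into compression and the concrete into tension.
Setting the final lengths equal and cancelling L: (α₁ − α₂)ΔT = P/(A₁E₁) + P/(A₂E₂).
|α₁ − α₂|·ΔT = 7.4×10⁻⁶ × 63 = 0.0004662.
1/(A₁E₁) + 1/(A₂E₂) = 1/(1550×31×10³) + 1/(950×102×10³) = 3.113×10⁻⁸ N⁻¹.
P = 0.0004662 / 3.113×10⁻⁸ = 14980 N = 14.98 kN.
σ_{bronze} = P/A₂ = 14980/950 = 15.76 MPa, compressive.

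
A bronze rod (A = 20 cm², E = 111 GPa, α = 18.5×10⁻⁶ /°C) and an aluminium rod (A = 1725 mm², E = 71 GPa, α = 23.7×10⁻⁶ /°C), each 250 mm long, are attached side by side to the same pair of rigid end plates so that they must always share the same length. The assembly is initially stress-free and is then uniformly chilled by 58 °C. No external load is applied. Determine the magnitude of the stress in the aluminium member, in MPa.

σ ≈ 13.8 MPa (tensile)

Equilibrium of a rigid end plate with no external load gives equal and opposite internal forces ±P in the two members. Since α_{aluminium} > α_{bronze}, cooling drives the aluminium into tension and the bronze into compression.
Setting the final lengths equal and cancelling L: (α₁ − α₂)ΔT = P/(A₁E₁) + P/(A₂E₂).
|α₁ − α₂|·ΔT = 5.2×10⁻⁶ × 58 = 0.0003016.
1/(A₁E₁) + 1/(A₂E₂) = 1/(2000×111×10³) + 1/(1725×71×10³) = 1.267×10⁻⁸ N⁻¹.
So P = 0.0003016 / 1.267×10⁻⁸ = 23.81 kN.
σ_{aluminium} = P/A₂ = 23810/1725 = 13.8 MPa, tensile.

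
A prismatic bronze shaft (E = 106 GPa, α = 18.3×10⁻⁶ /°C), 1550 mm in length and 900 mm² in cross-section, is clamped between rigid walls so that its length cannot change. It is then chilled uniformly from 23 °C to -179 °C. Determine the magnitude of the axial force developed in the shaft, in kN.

P ≈ 353 kN (tensile)

Full restraint means ε = 0, so the stress is σ = EαΔT = 106×10³ × 18.3×10⁻⁶ × 202 = 391.8 MPa.
P = AEαΔT = 900 × 106×10³ × 18.3×10⁻⁶ × 202 = 352.7 kN (tensile).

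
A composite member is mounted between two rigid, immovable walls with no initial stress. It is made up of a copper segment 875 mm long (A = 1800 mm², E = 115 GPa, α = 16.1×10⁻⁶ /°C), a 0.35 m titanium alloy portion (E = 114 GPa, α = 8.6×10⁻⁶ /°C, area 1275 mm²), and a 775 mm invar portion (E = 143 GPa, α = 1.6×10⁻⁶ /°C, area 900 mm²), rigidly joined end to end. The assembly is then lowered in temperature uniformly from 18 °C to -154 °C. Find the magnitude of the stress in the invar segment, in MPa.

σ ≈ 277 MPa (tensile)

With the walls removed the bar would change length by δ_free = Σ αᵢΔT Lᵢ = 16.1×10⁻⁶×172×875 + 8.6×10⁻⁶×172×350 + 1.6×10⁻⁶×172×775 = 3.154 mm.
The rigid supports impose zero overall length change; the single axial force P common to all segments must satisfy P Σ Lᵢ/(AᵢEᵢ) = δ_free.
The series flexibility is Σ Lᵢ/(AᵢEᵢ) = 875/(1800×115×10³) + 350/(1275×114×10³) + 775/(900×143×10³) = 1.266×10⁻⁵ mm/N.
So P = 3.154 / 1.266×10⁻⁵ = 249.2 kN, tensile.
σ_{invar} = P / A = 249200 / 900 = 276.9 MPa.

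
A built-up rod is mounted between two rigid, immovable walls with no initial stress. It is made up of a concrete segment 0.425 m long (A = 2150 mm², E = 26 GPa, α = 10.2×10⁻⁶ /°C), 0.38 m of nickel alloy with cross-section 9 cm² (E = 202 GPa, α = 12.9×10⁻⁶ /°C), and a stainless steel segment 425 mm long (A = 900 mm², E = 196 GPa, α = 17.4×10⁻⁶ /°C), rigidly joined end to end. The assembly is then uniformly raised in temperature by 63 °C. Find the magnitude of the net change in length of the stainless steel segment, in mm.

If the supports were absent, the total length change would be Σ αᵢΔT Lᵢ = 10.2×10⁻⁶×63×425 + 12.9×10⁻⁶×63×380 + 17.4×10⁻⁶×63×425 = 1.048 mm.
Since the ends are fixed, an axial force P builds up, equal in every segment, with P · Σ Lᵢ/(AᵢEᵢ) = δ_free.
Σ Lᵢ/(AᵢEᵢ) = 425/(2150×26×10³) + 380/(900×202×10³) + 425/(900×196×10³) = 1.21×10⁻⁵ mm/N.
So P = 1.048 / 1.21×10⁻⁵ = 86.58 kN, compressive.
For the stainless steel segment, free thermal change = 17.4×10⁻⁶×63×425 = 0.4659 mm and elastic change from P = 86580×425/(900×196×10³) = 0.2086 mm; these oppose, so the net change is 0.257 mm (segment lengthens).

|ΔL| ≈ 0.257 mm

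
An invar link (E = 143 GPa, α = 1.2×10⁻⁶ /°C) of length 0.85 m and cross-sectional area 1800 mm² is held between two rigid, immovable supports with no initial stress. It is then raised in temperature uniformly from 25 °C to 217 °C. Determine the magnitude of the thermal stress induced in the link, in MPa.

With length fixed, the mechanical strain must cancel the thermal strain αΔT = 1.2×10⁻⁶ × 192 = 230.4×10⁻⁶.
Hence σ = E·αΔT = 143×10³ × 230.4×10⁻⁶ = 32.95 MPa, compressive.

σ ≈ 32.9 MPa (compressive)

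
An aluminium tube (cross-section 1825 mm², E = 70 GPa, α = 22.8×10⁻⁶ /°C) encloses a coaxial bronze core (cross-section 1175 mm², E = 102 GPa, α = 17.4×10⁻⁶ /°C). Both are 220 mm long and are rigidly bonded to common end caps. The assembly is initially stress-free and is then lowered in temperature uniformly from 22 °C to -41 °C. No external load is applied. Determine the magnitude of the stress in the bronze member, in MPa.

The aluminium has the larger α, so on cooling it would change length more than the bronze if both were free. The rigid plates force a common final length, so the aluminium is put into tension and the bronze into compression, with equal and opposite forces P (no external load).
Equating the net (thermal + elastic) strains gives |α₁ − α₂|·ΔT = P·[1/(A₁E₁) + 1/(A₂E₂)].
|α₁ − α₂|·ΔT = 5.4×10⁻⁶ × 63 = 0.0003402.
1/(A₁E₁) + 1/(A₂E₂) = 1/(1825×70×10³) + 1/(1175×102×10³) = 1.617×10⁻⁸ N⁻¹.
P = 0.0003402 / 1.617×10⁻⁸ = 21040 N = 21.04 kN.
σ_{bronze} = P/A₂ = 21040/1175 = 17.9 MPa, compressive.

σ ≈ 17.9 MPa (compressive)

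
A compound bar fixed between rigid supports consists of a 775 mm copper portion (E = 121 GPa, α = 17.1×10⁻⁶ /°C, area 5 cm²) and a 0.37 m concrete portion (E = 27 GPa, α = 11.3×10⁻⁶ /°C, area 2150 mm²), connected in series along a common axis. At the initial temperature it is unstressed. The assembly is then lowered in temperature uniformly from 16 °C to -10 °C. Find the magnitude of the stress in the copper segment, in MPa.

σ ≈ 47.3 MPa (tensile)

With the walls removed the bar would change length by δ_free = Σ αᵢΔT Lᵢ = 17.1×10⁻⁶×26×775 + 11.3×10⁻⁶×26×370 = 0.4533 mm.
Since the ends are fixed, an axial force P builds up, equal in every segment, with P · Σ Lᵢ/(AᵢEᵢ) = δ_free.
Σ Lᵢ/(AᵢEᵢ) = 775/(500×121×10³) + 370/(2150×27×10³) = 1.918×10⁻⁵ mm/N.
So P = 0.4533 / 1.918×10⁻⁵ = 23.63 kN, tensile.
σ_{copper} = P / A = 23630 / 500 = 47.26 MPa.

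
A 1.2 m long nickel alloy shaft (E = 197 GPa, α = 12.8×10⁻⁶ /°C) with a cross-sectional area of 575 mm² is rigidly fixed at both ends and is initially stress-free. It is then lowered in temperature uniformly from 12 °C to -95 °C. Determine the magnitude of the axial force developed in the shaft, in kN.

The ends cannot move, so σ = EαΔT = 197×10³ × 12.8×10⁻⁶ × 107 = 269.8 MPa.
Then P = σA = 269.8 × 575 mm² = 155.1 kN, tensile.

P ≈ 155 kN (tensile)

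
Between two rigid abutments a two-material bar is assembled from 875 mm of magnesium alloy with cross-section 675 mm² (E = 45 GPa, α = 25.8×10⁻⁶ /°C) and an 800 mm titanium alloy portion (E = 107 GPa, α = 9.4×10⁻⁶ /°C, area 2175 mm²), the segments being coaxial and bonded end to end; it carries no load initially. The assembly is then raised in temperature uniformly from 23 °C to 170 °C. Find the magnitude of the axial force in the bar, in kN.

P ≈ 137 kN (compressive)

Free thermal expansion of the whole bar: Σ αᵢΔT Lᵢ = 25.8×10⁻⁶×147×875 + 9.4×10⁻⁶×147×800 = 4.424 mm.
The rigid supports impose zero overall length change; the single axial force P common to all segments must satisfy P Σ Lᵢ/(AᵢEᵢ) = δ_free.
Σ Lᵢ/(AᵢEᵢ) = 875/(675×45×10³) + 800/(2175×107×10³) = 3.224×10⁻⁵ mm/N.
Hence P = δ_free / Σ(L/AE) = 4.424/3.224×10⁻⁵ = 137.2 kN (compressive).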